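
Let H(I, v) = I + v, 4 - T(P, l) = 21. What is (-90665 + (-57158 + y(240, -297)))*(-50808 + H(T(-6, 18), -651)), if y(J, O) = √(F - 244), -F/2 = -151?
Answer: 7609336748 - 51476*√58 ≈ 7.6089e+9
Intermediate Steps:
F = 302 (F = -2*(-151) = 302)
T(P, l) = -17 (T(P, l) = 4 - 1*21 = 4 - 21 = -17)
y(J, O) = √58 (y(J, O) = √(302 - 244) = √58)
(-90665 + (-57158 + y(240, -297)))*(-50808 + H(T(-6, 18), -651)) = (-90665 + (-57158 + √58))*(-50808 + (-17 - 651)) = (-147823 + √58)*(-50808 - 668) = (-147823 + √58)*(-51476) = 7609336748 - 51476*√58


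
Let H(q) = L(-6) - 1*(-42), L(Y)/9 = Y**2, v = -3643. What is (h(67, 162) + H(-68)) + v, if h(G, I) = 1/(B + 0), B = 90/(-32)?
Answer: -147481/45 ≈ -3277.4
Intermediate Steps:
B = -45/16 (B = 90*(-1/32) = -45/16 ≈ -2.8125)
L(Y) = 9*Y**2
H(q) = 366 (H(q) = 9*(-6)**2 - 1*(-42) = 9*36 + 42 = 324 + 42 = 366)
h(G, I) = -16/45 (h(G, I) = 1/(-45/16 + 0) = 1/(-45/16) = -16/45)
(h(67, 162) + H(-68)) + v = (-16/45 + 366) - 3643 = 16454/45 - 3643 = -147481/45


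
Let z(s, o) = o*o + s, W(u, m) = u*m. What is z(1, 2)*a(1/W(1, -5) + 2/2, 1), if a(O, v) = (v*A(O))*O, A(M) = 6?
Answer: 24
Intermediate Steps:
W(u, m) = m*u
z(s, o) = s + o² (z(s, o) = o² + s = s + o²)
a(O, v) = 6*O*v (a(O, v) = (v*6)*O = (6*v)*O = 6*O*v)
z(1, 2)*a(1/W(1, -5) + 2/2, 1) = (1 + 2²)*(6*(1/(-5*1) + 2/2)*1) = (1 + 4)*(6*(1/(-5) + 2*(½))*1) = 5*(6*(1*(-⅕) + 1)*1) = 5*(6*(-⅕ + 1)*1) = 5*(6*(⅘)*1) = 5*(24/5) = 24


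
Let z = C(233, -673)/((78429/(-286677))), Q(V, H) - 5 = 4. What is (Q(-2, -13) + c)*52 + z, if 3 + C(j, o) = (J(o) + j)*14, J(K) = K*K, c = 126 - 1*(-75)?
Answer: -605966137575/26143 ≈ -2.3179e+7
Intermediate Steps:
Q(V, H) = 9 (Q(V, H) = 5 + 4 = 9)
c = 201 (c = 126 + 75 = 201)
J(K) = K²
C(j, o) = -3 + 14*j + 14*o² (C(j, o) = -3 + (o² + j)*14 = -3 + (j + o²)*14 = -3 + (14*j + 14*o²) = -3 + 14*j + 14*o²)
z = -606251619135/26143 (z = (-3 + 14*233 + 14*(-673)²)/((78429/(-286677))) = (-3 + 3262 + 14*452929)/((78429*(-1/286677))) = (-3 + 3262 + 6341006)/(-26143/95559) = 6344265*(-95559/26143) = -606251619135/26143 ≈ -2.3190e+7)
(Q(-2, -13) + c)*52 + z = (9 + 201)*52 - 606251619135/26143 = 210*52 - 606251619135/26143 = 10920 - 606251619135/26143 = -605966137575/26143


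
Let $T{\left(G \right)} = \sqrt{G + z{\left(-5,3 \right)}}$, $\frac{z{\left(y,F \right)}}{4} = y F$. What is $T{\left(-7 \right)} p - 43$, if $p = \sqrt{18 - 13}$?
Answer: $-43 + i \sqrt{335} \approx -43.0 + 18.303 i$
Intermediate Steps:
$z{\left(y,F \right)} = 4 F y$ ($z{\left(y,F \right)} = 4 y F = 4 F y$)
$T{\left(G \right)} = \sqrt{-60 + G}$ ($T{\left(G \right)} = \sqrt{G + 4 \cdot 3 \left(-5\right)} = \sqrt{G - 60} = \sqrt{-60 + G}$)
$p = \sqrt{5} \approx 2.2361$
$T{\left(-7 \right)} p - 43 = \sqrt{-60 - 7} \sqrt{5} - 43 = \sqrt{-67} \sqrt{5} - 43 = i \sqrt{67} \sqrt{5} - 43 = i \sqrt{335} - 43 = -43 + i \sqrt{335}$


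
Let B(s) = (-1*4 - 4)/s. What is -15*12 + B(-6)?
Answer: -536/3 ≈ -178.67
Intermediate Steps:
B(s) = -8/s (B(s) = (-4 - 4)/s = -8/s)
-15*12 + B(-6) = -15*12 - 8/(-6) = -3*60 - 8*(-⅙) = -180 + 4/3 = -536/3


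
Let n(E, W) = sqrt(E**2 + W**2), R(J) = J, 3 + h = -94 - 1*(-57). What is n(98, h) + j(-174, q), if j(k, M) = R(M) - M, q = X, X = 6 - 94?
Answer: 2*sqrt(2801) ≈ 105.85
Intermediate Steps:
h = -40 (h = -3 + (-94 - 1*(-57)) = -3 + (-94 + 57) = -3 - 37 = -40)
X = -88
q = -88
j(k, M) = 0 (j(k, M) = M - M = 0)
n(98, h) + j(-174, q) = sqrt(98**2 + (-40)**2) + 0 = sqrt(9604 + 1600) + 0 = sqrt(11204) + 0 = 2*sqrt(2801) + 0 = 2*sqrt(2801)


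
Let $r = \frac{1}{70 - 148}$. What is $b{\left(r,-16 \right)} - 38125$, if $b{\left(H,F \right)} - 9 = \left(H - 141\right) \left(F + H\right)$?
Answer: $- \frac{218159993}{6084} \approx -35858.0$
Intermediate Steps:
$r = - \frac{1}{78}$ ($r = \frac{1}{-78} = - \frac{1}{78} \approx -0.012821$)
$b{\left(H,F \right)} = 9 + \left(-141 + H\right) \left(F + H\right)$ ($b{\left(H,F \right)} = 9 + \left(H - 141\right) \left(F + H\right) = 9 + \left(-141 + H\right) \left(F + H\right)$)
$b{\left(r,-16 \right)} - 38125 = \left(9 + \left(- \frac{1}{78}\right)^{2} - -2256 - - \frac{47}{26} - - \frac{8}{39}\right) - 38125 = \left(9 + \frac{1}{6084} + 2256 + \frac{47}{26} + \frac{8}{39}\right) - 38125 = \frac{13792507}{6084} - 38125 = - \frac{218159993}{6084}$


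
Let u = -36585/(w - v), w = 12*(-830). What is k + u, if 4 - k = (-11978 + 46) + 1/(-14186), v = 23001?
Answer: 1860536852009/155861582 ≈ 11937.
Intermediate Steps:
w = -9960
k = 169324097/14186 (k = 4 - ((-11978 + 46) + 1/(-14186)) = 4 - (-11932 - 1/14186) = 4 - 1*(-169267353/14186) = 4 + 169267353/14186 = 169324097/14186 ≈ 11936.)
u = 12195/10987 (u = -36585/(-9960 - 1*23001) = -36585/(-9960 - 23001) = -36585/(-32961) = -36585*(-1/32961) = 12195/10987 ≈ 1.1099)
k + u = 169324097/14186 + 12195/10987 = 1860536852009/155861582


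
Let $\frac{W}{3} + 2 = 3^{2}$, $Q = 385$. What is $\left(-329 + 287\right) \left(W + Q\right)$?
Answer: $-17052$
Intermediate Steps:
$W = 21$ ($W = -6 + 3 \cdot 3^{2} = -6 + 3 \cdot 9 = -6 + 27 = 21$)
$\left(-329 + 287\right) \left(W + Q\right) = \left(-329 + 287\right) \left(21 + 385\right) = \left(-42\right) 406 = -17052$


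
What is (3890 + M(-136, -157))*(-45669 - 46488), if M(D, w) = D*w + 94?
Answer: -2334889752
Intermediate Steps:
M(D, w) = 94 + D*w
(3890 + M(-136, -157))*(-45669 - 46488) = (3890 + (94 - 136*(-157)))*(-45669 - 46488) = (3890 + (94 + 21352))*(-92157) = (3890 + 21446)*(-92157) = 25336*(-92157) = -2334889752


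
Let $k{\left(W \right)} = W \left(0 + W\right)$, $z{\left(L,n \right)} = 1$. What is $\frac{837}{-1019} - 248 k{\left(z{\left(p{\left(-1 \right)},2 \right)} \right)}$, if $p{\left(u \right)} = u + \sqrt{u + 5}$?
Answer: $- \frac{253549}{1019} \approx -248.82$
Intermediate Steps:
$p{\left(u \right)} = u + \sqrt{5 + u}$
$k{\left(W \right)} = W^{2}$ ($k{\left(W \right)} = W W = W^{2}$)
$\frac{837}{-1019} - 248 k{\left(z{\left(p{\left(-1 \right)},2 \right)} \right)} = \frac{837}{-1019} - 248 \cdot 1^{2} = 837 \left(- \frac{1}{1019}\right) - 248 = - \frac{837}{1019} - 248 = - \frac{253549}{1019}$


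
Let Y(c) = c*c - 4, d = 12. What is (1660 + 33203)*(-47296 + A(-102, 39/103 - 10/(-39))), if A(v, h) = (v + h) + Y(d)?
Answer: -2206047375535/1339 ≈ -1.6475e+9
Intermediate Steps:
Y(c) = -4 + c² (Y(c) = c² - 4 = -4 + c²)
A(v, h) = 140 + h + v (A(v, h) = (v + h) + (-4 + 12²) = (h + v) + (-4 + 144) = (h + v) + 140 = 140 + h + v)
(1660 + 33203)*(-47296 + A(-102, 39/103 - 10/(-39))) = (1660 + 33203)*(-47296 + (140 + (39/103 - 10/(-39)) - 102)) = 34863*(-47296 + (140 + (39*(1/103) - 10*(-1/39)) - 102)) = 34863*(-47296 + (140 + (39/103 + 10/39) - 102)) = 34863*(-47296 + (140 + 2551/4017 - 102)) = 34863*(-47296 + 155197/4017) = 34863*(-189832835/4017) = -2206047375535/1339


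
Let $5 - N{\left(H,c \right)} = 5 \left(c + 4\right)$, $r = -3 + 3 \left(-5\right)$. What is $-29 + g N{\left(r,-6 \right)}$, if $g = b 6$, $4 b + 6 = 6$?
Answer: $-29$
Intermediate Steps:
$b = 0$ ($b = - \frac{3}{2} + \frac{1}{4} \cdot 6 = - \frac{3}{2} + \frac{3}{2} = 0$)
$r = -18$ ($r = -3 - 15 = -18$)
$N{\left(H,c \right)} = -15 - 5 c$ ($N{\left(H,c \right)} = 5 - 5 \left(c + 4\right) = 5 - 5 \left(4 + c\right) = 5 - \left(20 + 5 c\right) = -15 - 5 c$)
$g = 0$ ($g = 0 \cdot 6 = 0$)
$-29 + g N{\left(r,-6 \right)} = -29 + 0 \left(-15 - -30\right) = -29 + 0 \left(-15 + 30\right) = -29 + 0 \cdot 15 = -29 + 0 = -29$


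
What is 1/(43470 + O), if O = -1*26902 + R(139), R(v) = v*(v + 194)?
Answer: 1/62855 ≈ 1.5910e-5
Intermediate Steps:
R(v) = v*(194 + v)
O = 19385 (O = -1*26902 + 139*(194 + 139) = -26902 + 139*333 = -26902 + 46287 = 19385)
1/(43470 + O) = 1/(43470 + 19385) = 1/62855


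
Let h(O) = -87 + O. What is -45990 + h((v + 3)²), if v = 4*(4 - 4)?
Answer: -46068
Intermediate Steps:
v = 0 (v = 4*0 = 0)
-45990 + h((v + 3)²) = -45990 + (-87 + (0 + 3)²) = -45990 + (-87 + 3²) = -45990 + (-87 + 9) = -45990 - 78 = -46068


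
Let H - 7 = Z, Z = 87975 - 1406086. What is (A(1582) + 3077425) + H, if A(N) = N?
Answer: 1760903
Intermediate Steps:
Z = -1318111
H = -1318104 (H = 7 - 1318111 = -1318104)
(A(1582) + 3077425) + H = (1582 + 3077425) - 1318104 = 3079007 - 1318104 = 1760903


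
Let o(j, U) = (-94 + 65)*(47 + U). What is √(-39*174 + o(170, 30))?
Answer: I*√9019 ≈ 94.968*I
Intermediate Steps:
o(j, U) = -1363 - 29*U (o(j, U) = -29*(47 + U) = -1363 - 29*U)
√(-39*174 + o(170, 30)) = √(-39*174 + (-1363 - 29*30)) = √(-6786 + (-1363 - 870)) = √(-6786 - 2233) = √(-9019) = I*√9019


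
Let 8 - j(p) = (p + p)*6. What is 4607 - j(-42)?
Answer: 4095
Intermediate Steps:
j(p) = 8 - 12*p (j(p) = 8 - (p + p)*6 = 8 - 2*p*6 = 8 - 12*p)
4607 - j(-42) = 4607 - (8 - 12*(-42)) = 4607 - (8 + 504) = 4607 - 1*512 = 4607 - 512 = 4095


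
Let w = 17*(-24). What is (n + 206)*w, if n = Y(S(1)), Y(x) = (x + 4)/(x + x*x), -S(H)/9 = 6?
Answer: -40087496/477 ≈ -84041.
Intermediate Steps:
S(H) = -54 (S(H) = -9*6 = -54)
Y(x) = (4 + x)/(x + x²)
n = -25/1431 (n = (4 - 54)/((-54)*(1 - 54)) = -1/54*(-50)/(-53) = -1/54*(-1/53)*(-50) = -25/1431 ≈ -0.017470)
w = -408
(n + 206)*w = (-25/1431 + 206)*(-408) = (294761/1431)*(-408) = -40087496/477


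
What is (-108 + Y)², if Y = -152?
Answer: 67600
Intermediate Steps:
(-108 + Y)² = (-108 - 152)² = (-260)² = 67600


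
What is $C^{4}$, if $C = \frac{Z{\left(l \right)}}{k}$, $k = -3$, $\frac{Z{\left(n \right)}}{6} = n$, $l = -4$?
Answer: $4096$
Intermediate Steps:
$Z{\left(n \right)} = 6 n$
$C = 8$ ($C = \frac{6 \left(-4\right)}{-3} = \left(-24\right) \left(- \frac{1}{3}\right) = 8$)
$C^{4} = 8^{4} = 4096$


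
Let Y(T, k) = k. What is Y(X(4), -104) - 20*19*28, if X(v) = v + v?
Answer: -10744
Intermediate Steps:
X(v) = 2*v
Y(X(4), -104) - 20*19*28 = -104 - 20*19*28 = -104 - 380*28 = -104 - 10640 = -10744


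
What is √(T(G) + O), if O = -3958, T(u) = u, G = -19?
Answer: I*√3977 ≈ 63.063*I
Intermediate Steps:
√(T(G) + O) = √(-19 - 3958) = √(-3977) = I*√3977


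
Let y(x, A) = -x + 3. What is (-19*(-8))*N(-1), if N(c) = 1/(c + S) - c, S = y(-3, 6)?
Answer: 912/5 ≈ 182.40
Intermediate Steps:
y(x, A) = 3 - x
S = 6 (S = 3 - 1*(-3) = 3 + 3 = 6)
N(c) = 1/(6 + c) - c (N(c) = 1/(c + 6) - c = 1/(6 + c) - c)
(-19*(-8))*N(-1) = (-19*(-8))*((1 - 1*(-1)² - 6*(-1))/(6 - 1)) = 152*((1 - 1*1 + 6)/5) = 152*((1 - 1 + 6)/5) = 152*((⅕)*6) = 152*(6/5) = 912/5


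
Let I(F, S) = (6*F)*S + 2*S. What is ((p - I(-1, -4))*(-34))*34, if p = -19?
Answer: 40460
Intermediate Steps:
I(F, S) = 2*S + 6*F*S (I(F, S) = 6*F*S + 2*S = 2*S + 6*F*S)
((p - I(-1, -4))*(-34))*34 = ((-19 - 2*(-4)*(1 + 3*(-1)))*(-34))*34 = ((-19 - 2*(-4)*(1 - 3))*(-34))*34 = ((-19 - 2*(-4)*(-2))*(-34))*34 = ((-19 - 1*16)*(-34))*34 = ((-19 - 16)*(-34))*34 = -35*(-34)*34 = 1190*34 = 40460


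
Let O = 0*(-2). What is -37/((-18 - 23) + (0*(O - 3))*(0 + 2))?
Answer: 37/41 ≈ 0.90244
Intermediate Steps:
O = 0
-37/((-18 - 23) + (0*(O - 3))*(0 + 2)) = -37/((-18 - 23) + (0*(0 - 3))*(0 + 2)) = -37/(-41 + (0*(-3))*2) = -37/(-41 + 0*2) = -37/(-41 + 0) = -37/(-41) = -37*(-1/41) = 37/41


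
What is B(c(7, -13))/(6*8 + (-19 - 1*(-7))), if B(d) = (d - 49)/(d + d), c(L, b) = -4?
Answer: 53/288 ≈ 0.18403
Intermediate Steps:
B(d) = (-49 + d)/(2*d) (B(d) = (-49 + d)/((2*d)) = (-49 + d)*(1/(2*d)) = (-49 + d)/(2*d))
B(c(7, -13))/(6*8 + (-19 - 1*(-7))) = ((½)*(-49 - 4)/(-4))/(6*8 + (-19 - 1*(-7))) = ((½)*(-¼)*(-53))/(48 + (-19 + 7)) = (53/8)/(48 - 12) = (53/8)/36 = (1/36)*(53/8) = 53/288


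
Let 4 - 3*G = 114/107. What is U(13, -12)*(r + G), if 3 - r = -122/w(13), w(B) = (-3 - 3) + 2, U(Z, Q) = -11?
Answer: 187297/642 ≈ 291.74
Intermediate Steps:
G = 314/321 (G = 4/3 - 38/107 = 314/321 ≈ 0.97819)
w(B) = -4 (w(B) = -6 + 2 = -4)
r = -55/2 (r = 3 - (-122)/(-4) = 3 - (-122)*(-1)/4 = 3 - 1*61/2 = 3 - 61/2 = -55/2 ≈ -27.500)
U(13, -12)*(r + G) = -11*(-55/2 + 314/321) = -11*(-17027/642) = 187297/642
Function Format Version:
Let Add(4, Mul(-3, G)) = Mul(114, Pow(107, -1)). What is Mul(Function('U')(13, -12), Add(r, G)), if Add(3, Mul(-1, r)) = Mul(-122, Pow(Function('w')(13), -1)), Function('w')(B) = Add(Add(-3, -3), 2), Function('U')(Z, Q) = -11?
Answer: Rational(187297, 642) ≈ 291.74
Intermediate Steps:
G = Rational(314, 321) (G = Add(Rational(4, 3), Mul(Rational(-1, 3), Mul(114, Pow(107, -1)))) = Add(Rational(4, 3), Mul(Rational(-1, 3), Mul(114, Rational(1, 107)))) = Add(Rational(4, 3), Mul(Rational(-1, 3), Rational(114, 107))) = Add(Rational(4, 3), Rational(-38, 107)) = Rational(314, 321) ≈ 0.97819)
Function('w')(B) = -4 (Function('w')(B) = Add(-6, 2) = -4)
r = Rational(-55, 2) (r = Add(3, Mul(-1, Mul(-122, Pow(-4, -1)))) = Add(3, Mul(-1, Mul(-122, Rational(-1, 4)))) = Add(3, Mul(-1, Rational(61, 2))) = Add(3, Rational(-61, 2)) = Rational(-55, 2) ≈ -27.500)
Mul(Function('U')(13, -12), Add(r, G)) = Mul(-11, Add(Rational(-55, 2), Rational(314, 321))) = Mul(-11, Rational(-17027, 642)) = Rational(187297, 642)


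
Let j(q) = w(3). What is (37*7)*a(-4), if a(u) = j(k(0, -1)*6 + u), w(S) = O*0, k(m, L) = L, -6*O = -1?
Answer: 0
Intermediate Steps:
O = ⅙ (O = -⅙*(-1) = ⅙ ≈ 0.16667)
w(S) = 0 (w(S) = (⅙)*0 = 0)
j(q) = 0
a(u) = 0
(37*7)*a(-4) = (37*7)*0 = 259*0 = 0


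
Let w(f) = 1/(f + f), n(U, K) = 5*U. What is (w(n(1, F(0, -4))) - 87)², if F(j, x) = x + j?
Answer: 755161/100 ≈ 7551.6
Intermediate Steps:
F(j, x) = j + x
w(f) = 1/(2*f)
(w(n(1, F(0, -4))) - 87)² = (1/(2*((5*1))) - 87)² = ((½)/5 - 87)² = ((½)*(⅕) - 87)² = (⅒ - 87)² = (-869/10)² = 755161/100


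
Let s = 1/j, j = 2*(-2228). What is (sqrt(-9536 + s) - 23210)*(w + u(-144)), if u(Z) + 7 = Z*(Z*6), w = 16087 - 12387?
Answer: -2973409890 + 1409199*I*sqrt(391211178)/2228 ≈ -2.9734e+9 + 1.251e+7*I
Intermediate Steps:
w = 3700
j = -4456
u(Z) = -7 + 6*Z**2 (u(Z) = -7 + Z*(Z*6) = -7 + Z*(6*Z) = -7 + 6*Z**2)
s = -1/4456 (s = 1/(-4456) = -1/4456 ≈ -0.00022442)
(sqrt(-9536 + s) - 23210)*(w + u(-144)) = (sqrt(-9536 - 1/4456) - 23210)*(3700 + (-7 + 6*(-144)**2)) = (sqrt(-42492417/4456) - 23210)*(3700 + (-7 + 6*20736)) = (11*I*sqrt(391211178)/2228 - 23210)*(3700 + (-7 + 124416)) = (-23210 + 11*I*sqrt(391211178)/2228)*(3700 + 124409) = (-23210 + 11*I*sqrt(391211178)/2228)*128109 = -2973409890 + 1409199*I*sqrt(391211178)/2228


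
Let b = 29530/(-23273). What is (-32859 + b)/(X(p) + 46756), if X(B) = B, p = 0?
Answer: -764757037/1088152388 ≈ -0.70280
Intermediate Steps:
b = -29530/23273 (b = 29530*(-1/23273) = -29530/23273 ≈ -1.2689)
(-32859 + b)/(X(p) + 46756) = (-32859 - 29530/23273)/(0 + 46756) = -764757037/23273/46756 = -764757037/23273*1/46756 = -764757037/1088152388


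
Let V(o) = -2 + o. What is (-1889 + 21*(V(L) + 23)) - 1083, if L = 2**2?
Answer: -2447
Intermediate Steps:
L = 4
(-1889 + 21*(V(L) + 23)) - 1083 = (-1889 + 21*((-2 + 4) + 23)) - 1083 = (-1889 + 21*(2 + 23)) - 1083 = (-1889 + 21*25) - 1083 = (-1889 + 525) - 1083 = -1364 - 1083 = -2447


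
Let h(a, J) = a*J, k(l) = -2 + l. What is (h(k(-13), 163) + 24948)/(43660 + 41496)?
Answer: 22503/85156 ≈ 0.26426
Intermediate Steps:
h(a, J) = J*a
(h(k(-13), 163) + 24948)/(43660 + 41496) = (163*(-2 - 13) + 24948)/(43660 + 41496) = (163*(-15) + 24948)/85156 = (-2445 + 24948)*(1/85156) = 22503*(1/85156) = 22503/85156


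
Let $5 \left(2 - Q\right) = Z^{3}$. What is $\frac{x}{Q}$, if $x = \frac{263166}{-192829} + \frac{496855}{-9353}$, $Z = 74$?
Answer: $\frac{491347221965}{730815458327318} \approx 0.00067233$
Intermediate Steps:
$x = - \frac{98269444393}{1803529637}$ ($x = 263166 \left(- \frac{1}{192829}\right) + 496855 \left(- \frac{1}{9353}\right) = - \frac{263166}{192829} - \frac{496855}{9353} = - \frac{98269444393}{1803529637} \approx -54.487$)
$Q = - \frac{405214}{5}$ ($Q = 2 - \frac{74^{3}}{5} = 2 - \frac{405224}{5} = - \frac{405214}{5} \approx -81043.0$)
$\frac{x}{Q} = - \frac{98269444393}{1803529637 \left(- \frac{405214}{5}\right)} = \left(- \frac{98269444393}{1803529637}\right) \left(- \frac{5}{405214}\right) = \frac{491347221965}{730815458327318}$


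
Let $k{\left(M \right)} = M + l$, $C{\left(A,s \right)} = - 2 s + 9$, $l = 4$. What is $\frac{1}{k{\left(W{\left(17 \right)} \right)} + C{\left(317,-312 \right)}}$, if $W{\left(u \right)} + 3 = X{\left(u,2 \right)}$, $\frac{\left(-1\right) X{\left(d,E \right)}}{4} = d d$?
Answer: $- \frac{1}{522} \approx -0.0019157$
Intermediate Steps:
$C{\left(A,s \right)} = 9 - 2 s$
$X{\left(d,E \right)} = - 4 d^{2}$ ($X{\left(d,E \right)} = - 4 d d = - 4 d^{2}$)
$W{\left(u \right)} = -3 - 4 u^{2}$
$k{\left(M \right)} = 4 + M$ ($k{\left(M \right)} = M + 4 = 4 + M$)
$\frac{1}{k{\left(W{\left(17 \right)} \right)} + C{\left(317,-312 \right)}} = \frac{1}{\left(4 - \left(3 + 4 \cdot 17^{2}\right)\right) + \left(9 - -624\right)} = \frac{1}{\left(4 - 1159\right) + \left(9 + 624\right)} = \frac{1}{\left(4 - 1159\right) + 633} = \frac{1}{-1155 + 633} = \frac{1}{-522} = - \frac{1}{522}$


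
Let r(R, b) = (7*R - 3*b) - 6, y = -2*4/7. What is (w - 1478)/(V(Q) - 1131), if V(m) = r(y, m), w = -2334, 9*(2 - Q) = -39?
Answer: 953/291 ≈ 3.2749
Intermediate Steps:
Q = 19/3 (Q = 2 - ⅑*(-39) = 2 + 13/3 = 19/3 ≈ 6.3333)
y = -8/7 (y = -8*⅐ = -8/7 ≈ -1.1429)
r(R, b) = -6 - 3*b + 7*R (r(R, b) = (-3*b + 7*R) - 6 = -6 - 3*b + 7*R)
V(m) = -14 - 3*m (V(m) = -6 - 3*m + 7*(-8/7) = -6 - 3*m - 8 = -14 - 3*m)
(w - 1478)/(V(Q) - 1131) = (-2334 - 1478)/((-14 - 3*19/3) - 1131) = -3812/((-14 - 19) - 1131) = -3812/(-33 - 1131) = -3812/(-1164) = -3812*(-1/1164) = 953/291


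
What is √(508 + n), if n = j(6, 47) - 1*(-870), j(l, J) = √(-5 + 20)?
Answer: √(1378 + √15) ≈ 37.174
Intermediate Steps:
j(l, J) = √15
n = 870 + √15 (n = √15 - 1*(-870) = √15 + 870 = 870 + √15 ≈ 873.87)
√(508 + n) = √(508 + (870 + √15)) = √(1378 + √15)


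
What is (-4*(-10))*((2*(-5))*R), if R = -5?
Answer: 2000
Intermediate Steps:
(-4*(-10))*((2*(-5))*R) = (-4*(-10))*((2*(-5))*(-5)) = 40*(-10*(-5)) = 40*50 = 2000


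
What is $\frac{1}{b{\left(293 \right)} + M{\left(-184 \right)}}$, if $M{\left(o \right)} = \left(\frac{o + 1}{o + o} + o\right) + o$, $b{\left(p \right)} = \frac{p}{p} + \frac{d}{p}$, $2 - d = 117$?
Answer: $- \frac{107824}{39560109} \approx -0.0027256$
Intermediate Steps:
$d = -115$ ($d = 2 - 117 = -115$)
$b{\left(p \right)} = 1 - \frac{115}{p}$ ($b{\left(p \right)} = \frac{p}{p} - \frac{115}{p} = 1 - \frac{115}{p}$)
$M{\left(o \right)} = 2 o + \frac{1 + o}{2 o}$ ($M{\left(o \right)} = \left(\frac{1 + o}{2 o} + o\right) + o = \left(o + \frac{1 + o}{2 o}\right) + o = 2 o + \frac{1 + o}{2 o}$)
$\frac{1}{b{\left(293 \right)} + M{\left(-184 \right)}} = \frac{1}{\frac{-115 + 293}{293} + \frac{1 - 184 \left(1 + 4 \left(-184\right)\right)}{2 \left(-184\right)}} = \frac{1}{\frac{1}{293} \cdot 178 + \frac{1}{2} \left(- \frac{1}{184}\right) \left(1 - 184 \left(1 - 736\right)\right)} = \frac{1}{\frac{178}{293} + \frac{1}{2} \left(- \frac{1}{184}\right) \left(1 - -135240\right)} = \frac{1}{\frac{178}{293} + \frac{1}{2} \left(- \frac{1}{184}\right) \left(1 + 135240\right)} = \frac{1}{\frac{178}{293} + \frac{1}{2} \left(- \frac{1}{184}\right) 135241} = \frac{1}{\frac{178}{293} - \frac{135241}{368}} = \frac{1}{- \frac{39560109}{107824}} = - \frac{107824}{39560109}$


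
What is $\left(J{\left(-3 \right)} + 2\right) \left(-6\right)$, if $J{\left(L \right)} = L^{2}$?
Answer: $-66$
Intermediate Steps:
$\left(J{\left(-3 \right)} + 2\right) \left(-6\right) = \left(\left(-3\right)^{2} + 2\right) \left(-6\right) = \left(9 + 2\right) \left(-6\right) = 11 \left(-6\right) = -66$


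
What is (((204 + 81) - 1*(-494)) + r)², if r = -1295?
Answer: 266256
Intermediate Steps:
(((204 + 81) - 1*(-494)) + r)² = (((204 + 81) - 1*(-494)) - 1295)² = ((285 + 494) - 1295)² = (779 - 1295)² = (-516)² = 266256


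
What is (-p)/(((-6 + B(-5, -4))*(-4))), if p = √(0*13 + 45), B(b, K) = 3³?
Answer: √5/28 ≈ 0.079860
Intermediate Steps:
B(b, K) = 27
p = 3*√5 (p = √(0 + 45) = √45 = 3*√5 ≈ 6.7082)
(-p)/(((-6 + B(-5, -4))*(-4))) = (-3*√5)/(((-6 + 27)*(-4))) = (-3*√5)/((21*(-4))) = -3*√5/(-84) = -3*√5*(-1/84) = √5/28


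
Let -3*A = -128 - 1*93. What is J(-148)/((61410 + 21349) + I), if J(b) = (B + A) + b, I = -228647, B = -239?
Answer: 5/2328 ≈ 0.0021478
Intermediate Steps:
A = 221/3 (A = -(-128 - 1*93)/3 = -(-128 - 93)/3 = -⅓*(-221) = 221/3 ≈ 73.667)
J(b) = -496/3 + b (J(b) = (-239 + 221/3) + b = -496/3 + b)
J(-148)/((61410 + 21349) + I) = (-496/3 - 148)/((61410 + 21349) - 228647) = -940/(3*(82759 - 228647)) = -940/3/(-145888) = -940/3*(-1/145888) = 5/2328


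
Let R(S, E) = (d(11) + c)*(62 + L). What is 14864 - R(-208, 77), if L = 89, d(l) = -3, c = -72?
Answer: 26189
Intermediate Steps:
R(S, E) = -11325 (R(S, E) = (-3 - 72)*(62 + 89) = -75*151 = -11325)
14864 - R(-208, 77) = 14864 - 1*(-11325) = 14864 + 11325 = 26189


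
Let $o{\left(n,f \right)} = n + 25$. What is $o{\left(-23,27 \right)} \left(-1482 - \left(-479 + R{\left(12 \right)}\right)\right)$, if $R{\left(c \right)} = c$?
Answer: $-2030$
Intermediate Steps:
$o{\left(n,f \right)} = 25 + n$
$o{\left(-23,27 \right)} \left(-1482 - \left(-479 + R{\left(12 \right)}\right)\right) = \left(25 - 23\right) \left(-1482 + \left(479 - 12\right)\right) = 2 \left(-1482 + \left(479 - 12\right)\right) = 2 \left(-1482 + 467\right) = 2 \left(-1015\right) = -2030$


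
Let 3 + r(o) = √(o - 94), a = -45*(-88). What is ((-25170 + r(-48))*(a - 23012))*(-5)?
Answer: -2397979980 + 95260*I*√142 ≈ -2.398e+9 + 1.1352e+6*I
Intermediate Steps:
a = 3960
r(o) = -3 + √(-94 + o) (r(o) = -3 + √(o - 94) = -3 + √(-94 + o))
((-25170 + r(-48))*(a - 23012))*(-5) = ((-25170 + (-3 + √(-94 - 48)))*(3960 - 23012))*(-5) = ((-25170 + (-3 + √(-142)))*(-19052))*(-5) = ((-25170 + (-3 + I*√142))*(-19052))*(-5) = ((-25173 + I*√142)*(-19052))*(-5) = (479595996 - 19052*I*√142)*(-5) = -2397979980 + 95260*I*√142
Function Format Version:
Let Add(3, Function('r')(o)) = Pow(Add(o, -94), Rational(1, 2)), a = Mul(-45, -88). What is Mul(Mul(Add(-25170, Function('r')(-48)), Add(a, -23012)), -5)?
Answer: Add(-2397979980, Mul(95260, I, Pow(142, Rational(1, 2)))) ≈ Add(-2.3980e+9, Mul(1.1352e+6, I))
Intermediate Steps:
a = 3960
Function('r')(o) = Add(-3, Pow(Add(-94, o), Rational(1, 2))) (Function('r')(o) = Add(-3, Pow(Add(o, -94), Rational(1, 2))) = Add(-3, Pow(Add(-94, o), Rational(1, 2))))
Mul(Mul(Add(-25170, Function('r')(-48)), Add(a, -23012)), -5) = Mul(Mul(Add(-25170, Add(-3, Pow(Add(-94, -48), Rational(1, 2)))), Add(3960, -23012)), -5) = Mul(Mul(Add(-25170, Add(-3, Pow(-142, Rational(1, 2)))), -19052), -5) = Mul(Mul(Add(-25170, Add(-3, Mul(I, Pow(142, Rational(1, 2))))), -19052), -5) = Mul(Mul(Add(-25173, Mul(I, Pow(142, Rational(1, 2)))), -19052), -5) = Mul(Add(479595996, Mul(-19052, I, Pow(142, Rational(1, 2)))), -5) = Add(-2397979980, Mul(95260, I, Pow(142, Rational(1, 2))))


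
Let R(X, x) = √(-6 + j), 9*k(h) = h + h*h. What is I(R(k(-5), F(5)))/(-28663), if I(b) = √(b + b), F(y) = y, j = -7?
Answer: -13^(¼)*(1 + I)/28663 ≈ -6.6247e-5 - 6.6247e-5*I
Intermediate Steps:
k(h) = h/9 + h²/9 (k(h) = (h + h*h)/9 = (h + h²)/9 = h/9 + h²/9)
R(X, x) = I*√13 (R(X, x) = √(-6 - 7) = √(-13) = I*√13)
I(b) = √2*√b (I(b) = √(2*b) = √2*√b)
I(R(k(-5), F(5)))/(-28663) = (√2*√(I*√13))/(-28663) = (√2*(13^(¼)*√I))*(-1/28663) = (√2*13^(¼)*√I)*(-1/28663) = -√2*13^(¼)*√I/28663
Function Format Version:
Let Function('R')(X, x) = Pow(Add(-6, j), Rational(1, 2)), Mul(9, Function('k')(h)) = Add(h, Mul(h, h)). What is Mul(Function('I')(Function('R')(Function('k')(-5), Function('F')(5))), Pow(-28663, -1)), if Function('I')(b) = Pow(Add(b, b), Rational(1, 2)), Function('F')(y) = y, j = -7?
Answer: Mul(Rational(-1, 28663), Pow(13, Rational(1, 4)), Add(1, I)) ≈ Add(-6.6247e-5, Mul(-6.6247e-5, I))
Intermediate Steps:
Function('k')(h) = Add(Mul(Rational(1, 9), h), Mul(Rational(1, 9), Pow(h, 2))) (Function('k')(h) = Mul(Rational(1, 9), Add(h, Mul(h, h))) = Mul(Rational(1, 9), Add(h, Pow(h, 2))) = Add(Mul(Rational(1, 9), h), Mul(Rational(1, 9), Pow(h, 2))))
Function('R')(X, x) = Mul(I, Pow(13, Rational(1, 2))) (Function('R')(X, x) = Pow(Add(-6, -7), Rational(1, 2)) = Pow(-13, Rational(1, 2)) = Mul(I, Pow(13, Rational(1, 2))))
Function('I')(b) = Mul(Pow(2, Rational(1, 2)), Pow(b, Rational(1, 2))) (Function('I')(b) = Pow(Mul(2, b), Rational(1, 2)) = Mul(Pow(2, Rational(1, 2)), Pow(b, Rational(1, 2))))
Mul(Function('I')(Function('R')(Function('k')(-5), Function('F')(5))), Pow(-28663, -1)) = Mul(Mul(Pow(2, Rational(1, 2)), Pow(Mul(I, Pow(13, Rational(1, 2))), Rational(1, 2))), Pow(-28663, -1)) = Mul(Mul(Pow(2, Rational(1, 2)), Mul(Pow(13, Rational(1, 4)), Pow(I, Rational(1, 2)))), Rational(-1, 28663)) = Mul(Mul(Pow(2, Rational(1, 2)), Pow(13, Rational(1, 4)), Pow(I, Rational(1, 2))), Rational(-1, 28663)) = Mul(Rational(-1, 28663), Pow(2, Rational(1, 2)), Pow(13, Rational(1, 4)), Pow(I, Rational(1, 2)))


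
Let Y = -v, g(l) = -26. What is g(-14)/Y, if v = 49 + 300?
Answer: 26/349 ≈ 0.074499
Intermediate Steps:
v = 349
Y = -349 (Y = -1*349 = -349)
g(-14)/Y = -26/(-349) = -26*(-1/349) = 26/349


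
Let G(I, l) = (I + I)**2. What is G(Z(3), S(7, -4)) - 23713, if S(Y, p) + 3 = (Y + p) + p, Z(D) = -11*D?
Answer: -19357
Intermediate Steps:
S(Y, p) = -3 + Y + 2*p (S(Y, p) = -3 + ((Y + p) + p) = -3 + (Y + 2*p) = -3 + Y + 2*p)
G(I, l) = 4*I**2 (G(I, l) = (2*I)**2 = 4*I**2)
G(Z(3), S(7, -4)) - 23713 = 4*(-11*3)**2 - 23713 = 4*(-33)**2 - 23713 = 4*1089 - 23713 = 4356 - 23713 = -19357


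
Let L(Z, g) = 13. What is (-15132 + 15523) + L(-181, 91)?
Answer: 404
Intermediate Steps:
(-15132 + 15523) + L(-181, 91) = (-15132 + 15523) + 13 = 391 + 13 = 404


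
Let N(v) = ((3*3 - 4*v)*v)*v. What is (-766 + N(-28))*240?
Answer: 22583520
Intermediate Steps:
N(v) = v²*(9 - 4*v) (N(v) = ((9 - 4*v)*v)*v = (v*(9 - 4*v))*v = v²*(9 - 4*v))
(-766 + N(-28))*240 = (-766 + (-28)²*(9 - 4*(-28)))*240 = (-766 + 784*(9 + 112))*240 = (-766 + 784*121)*240 = (-766 + 94864)*240 = 94098*240 = 22583520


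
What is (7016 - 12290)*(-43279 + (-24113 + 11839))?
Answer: 292986522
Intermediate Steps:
(7016 - 12290)*(-43279 + (-24113 + 11839)) = -5274*(-43279 - 12274) = -5274*(-55553) = 292986522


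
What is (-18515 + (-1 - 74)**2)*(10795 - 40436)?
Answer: 382072490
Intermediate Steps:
(-18515 + (-1 - 74)**2)*(10795 - 40436) = (-18515 + (-75)**2)*(-29641) = (-18515 + 5625)*(-29641) = -12890*(-29641) = 382072490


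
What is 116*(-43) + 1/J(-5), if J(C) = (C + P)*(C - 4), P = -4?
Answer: -404027/81 ≈ -4988.0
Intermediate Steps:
J(C) = (-4 + C)² (J(C) = (C - 4)*(C - 4) = (-4 + C)*(-4 + C) = (-4 + C)²)
116*(-43) + 1/J(-5) = 116*(-43) + 1/(16 + (-5)² - 8*(-5)) = -4988 + 1/(16 + 25 + 40) = -4988 + 1/81 = -404027/81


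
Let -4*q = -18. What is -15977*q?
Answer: -143793/2 ≈ -71897.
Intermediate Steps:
q = 9/2 (q = -1/4*(-18) = 9/2 ≈ 4.5000)
-15977*q = -15977*9/2 = -143793/2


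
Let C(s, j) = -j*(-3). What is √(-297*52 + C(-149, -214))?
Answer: I*√16086 ≈ 126.83*I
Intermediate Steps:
C(s, j) = 3*j
√(-297*52 + C(-149, -214)) = √(-297*52 + 3*(-214)) = √(-99*156 - 642) = √(-15444 - 642) = √(-16086) = I*√16086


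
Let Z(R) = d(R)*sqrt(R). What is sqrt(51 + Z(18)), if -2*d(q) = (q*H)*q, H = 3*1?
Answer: sqrt(51 - 1458*sqrt(2)) ≈ 44.843*I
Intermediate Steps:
H = 3
d(q) = -3*q**2/2 (d(q) = -q*3*q/2 = -3*q*q/2 = -3*q**2/2)
Z(R) = -3*R**(5/2)/2 (Z(R) = (-3*R**2/2)*sqrt(R) = -3*R**(5/2)/2)
sqrt(51 + Z(18)) = sqrt(51 - 1458*sqrt(2))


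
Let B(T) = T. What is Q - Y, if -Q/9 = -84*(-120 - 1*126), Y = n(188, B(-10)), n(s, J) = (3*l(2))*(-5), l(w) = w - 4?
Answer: -186006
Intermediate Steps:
l(w) = -4 + w
n(s, J) = 30 (n(s, J) = (3*(-4 + 2))*(-5) = (3*(-2))*(-5) = -6*(-5) = 30)
Y = 30
Q = -185976 (Q = -(-756)*(-120 - 1*126) = -(-756)*(-120 - 126) = -(-756)*(-246) = -9*20664 = -185976)
Q - Y = -185976 - 1*30 = -185976 - 30 = -186006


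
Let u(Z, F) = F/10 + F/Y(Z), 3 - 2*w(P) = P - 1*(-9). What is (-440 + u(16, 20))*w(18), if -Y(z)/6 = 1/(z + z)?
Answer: 6536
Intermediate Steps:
w(P) = -3 - P/2 (w(P) = 3/2 - (P - 1*(-9))/2 = 3/2 - (P + 9)/2 = 3/2 - (9 + P)/2 = 3/2 + (-9/2 - P/2) = -3 - P/2)
Y(z) = -3/z (Y(z) = -6/(z + z) = -6*1/(2*z) = -3/z)
u(Z, F) = F/10 - F*Z/3 (u(Z, F) = F/10 + F/((-3/Z)) = F*(1/10) + F*(-Z/3) = F/10 - F*Z/3)
(-440 + u(16, 20))*w(18) = (-440 + (1/30)*20*(3 - 10*16))*(-3 - 1/2*18) = (-440 + (1/30)*20*(3 - 160))*(-3 - 9) = (-440 + (1/30)*20*(-157))*(-12) = (-440 - 314/3)*(-12) = -1634/3*(-12) = 6536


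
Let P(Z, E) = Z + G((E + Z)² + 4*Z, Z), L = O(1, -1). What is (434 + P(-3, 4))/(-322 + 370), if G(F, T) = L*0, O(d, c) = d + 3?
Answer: 431/48 ≈ 8.9792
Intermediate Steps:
O(d, c) = 3 + d
L = 4 (L = 3 + 1 = 4)
G(F, T) = 0 (G(F, T) = 4*0 = 0)
P(Z, E) = Z (P(Z, E) = Z + 0 = Z)
(434 + P(-3, 4))/(-322 + 370) = (434 - 3)/(-322 + 370) = 431/48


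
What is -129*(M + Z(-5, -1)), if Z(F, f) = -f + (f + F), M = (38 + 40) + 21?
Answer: -12126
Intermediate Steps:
M = 99 (M = 78 + 21 = 99)
Z(F, f) = F (Z(F, f) = -f + (F + f) = F)
-129*(M + Z(-5, -1)) = -129*(99 - 5) = -129*94 = -12126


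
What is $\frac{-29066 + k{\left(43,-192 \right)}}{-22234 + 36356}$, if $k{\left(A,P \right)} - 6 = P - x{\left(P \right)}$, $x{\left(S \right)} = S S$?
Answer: $- \frac{33058}{7061} \approx -4.6818$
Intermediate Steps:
$x{\left(S \right)} = S^{2}$
$k{\left(A,P \right)} = 6 + P - P^{2}$ ($k{\left(A,P \right)} = 6 - \left(P^{2} - P\right) = 6 + P - P^{2}$)
$\frac{-29066 + k{\left(43,-192 \right)}}{-22234 + 36356} = \frac{-29066 - 37050}{-22234 + 36356} = \frac{-29066 - 37050}{14122} = \left(-29066 - 37050\right) \frac{1}{14122} = \left(-66116\right) \frac{1}{14122} = - \frac{33058}{7061}$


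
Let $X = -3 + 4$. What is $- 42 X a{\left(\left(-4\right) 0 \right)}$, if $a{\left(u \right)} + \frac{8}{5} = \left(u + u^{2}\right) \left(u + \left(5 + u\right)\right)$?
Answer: $\frac{336}{5} \approx 67.2$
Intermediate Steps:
$a{\left(u \right)} = - \frac{8}{5} + \left(5 + 2 u\right) \left(u + u^{2}\right)$ ($a{\left(u \right)} = - \frac{8}{5} + \left(u + u^{2}\right) \left(u + \left(5 + u\right)\right) = - \frac{8}{5} + \left(u + u^{2}\right) \left(5 + 2 u\right) = - \frac{8}{5} + \left(5 + 2 u\right) \left(u + u^{2}\right)$)
$X = 1$
$- 42 X a{\left(\left(-4\right) 0 \right)} = \left(-42\right) 1 \left(- \frac{8}{5} + 2 \left(\left(-4\right) 0\right)^{3} + 5 \left(\left(-4\right) 0\right) + 7 \left(\left(-4\right) 0\right)^{2}\right) = - 42 \left(- \frac{8}{5} + 2 \cdot 0^{3} + 5 \cdot 0 + 7 \cdot 0^{2}\right) = - 42 \left(- \frac{8}{5} + 2 \cdot 0 + 0 + 7 \cdot 0\right) = - 42 \left(- \frac{8}{5} + 0 + 0 + 0\right) = \left(-42\right) \left(- \frac{8}{5}\right) = \frac{336}{5}$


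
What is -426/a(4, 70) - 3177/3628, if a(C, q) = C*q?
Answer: -152193/63490 ≈ -2.3971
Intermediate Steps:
-426/a(4, 70) - 3177/3628 = -426/(4*70) - 3177/3628 = -426/280 - 3177*1/3628 = -426*1/280 - 3177/3628 = -213/140 - 3177/3628 = -152193/63490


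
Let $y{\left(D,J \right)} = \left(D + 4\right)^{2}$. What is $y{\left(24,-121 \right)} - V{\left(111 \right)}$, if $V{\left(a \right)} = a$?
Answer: $673$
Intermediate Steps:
$y{\left(D,J \right)} = \left(4 + D\right)^{2}$
$y{\left(24,-121 \right)} - V{\left(111 \right)} = \left(4 + 24\right)^{2} - 111 = 28^{2} - 111 = 784 - 111 = 673$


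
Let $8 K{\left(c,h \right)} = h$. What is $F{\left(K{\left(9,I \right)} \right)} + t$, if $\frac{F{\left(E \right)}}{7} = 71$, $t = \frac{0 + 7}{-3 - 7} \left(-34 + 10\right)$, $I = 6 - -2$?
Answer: $\frac{2569}{5} \approx 513.8$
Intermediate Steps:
$I = 8$ ($I = 6 + 2 = 8$)
$K{\left(c,h \right)} = \frac{h}{8}$
$t = \frac{84}{5}$ ($t = \frac{7}{-10} \left(-24\right) = 7 \left(- \frac{1}{10}\right) \left(-24\right) = \left(- \frac{7}{10}\right) \left(-24\right) = \frac{84}{5} \approx 16.8$)
$F{\left(E \right)} = 497$ ($F{\left(E \right)} = 7 \cdot 71 = 497$)
$F{\left(K{\left(9,I \right)} \right)} + t = 497 + \frac{84}{5} = \frac{2569}{5}$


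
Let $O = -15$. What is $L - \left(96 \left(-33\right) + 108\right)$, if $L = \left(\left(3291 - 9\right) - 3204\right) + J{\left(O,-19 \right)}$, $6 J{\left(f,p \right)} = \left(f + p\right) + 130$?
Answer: $3154$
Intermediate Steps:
$J{\left(f,p \right)} = \frac{65}{3} + \frac{f}{6} + \frac{p}{6}$ ($J{\left(f,p \right)} = \frac{\left(f + p\right) + 130}{6} = \frac{130 + f + p}{6} = \frac{65}{3} + \frac{f}{6} + \frac{p}{6}$)
$L = 94$ ($L = \left(\left(3291 - 9\right) - 3204\right) + \left(\frac{65}{3} + \frac{1}{6} \left(-15\right) + \frac{1}{6} \left(-19\right)\right) = \left(3282 - 3204\right) - -16 = 78 + 16 = 94$)
$L - \left(96 \left(-33\right) + 108\right) = 94 - \left(96 \left(-33\right) + 108\right) = 94 - \left(-3168 + 108\right) = 94 - -3060 = 94 + 3060 = 3154$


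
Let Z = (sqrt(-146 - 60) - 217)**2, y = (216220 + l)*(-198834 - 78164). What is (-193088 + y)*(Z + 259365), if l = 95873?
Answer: -26474934383827696 + 37519009177468*I*sqrt(206) ≈ -2.6475e+16 + 5.385e+14*I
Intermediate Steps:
y = -86449136814 (y = (216220 + 95873)*(-198834 - 78164) = 312093*(-276998) = -86449136814)
Z = (-217 + I*sqrt(206))**2 (Z = (sqrt(-206) - 217)**2 = (I*sqrt(206) - 217)**2 = (-217 + I*sqrt(206))**2 ≈ 46883.0 - 6229.1*I)
(-193088 + y)*(Z + 259365) = (-193088 - 86449136814)*((217 - I*sqrt(206))**2 + 259365) = -86449329902*(259365 + (217 - I*sqrt(206))**2) = -22421930450032230 - 86449329902*(217 - I*sqrt(206))**2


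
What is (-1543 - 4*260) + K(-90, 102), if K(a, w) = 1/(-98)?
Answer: -253135/98 ≈ -2583.0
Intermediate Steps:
K(a, w) = -1/98
(-1543 - 4*260) + K(-90, 102) = (-1543 - 4*260) - 1/98 = (-1543 - 1040) - 1/98 = -2583 - 1/98 = -253135/98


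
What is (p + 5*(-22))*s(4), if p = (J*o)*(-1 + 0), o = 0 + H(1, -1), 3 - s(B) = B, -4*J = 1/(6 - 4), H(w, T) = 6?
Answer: 437/4 ≈ 109.25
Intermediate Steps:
J = -⅛ (J = -1/(4*(6 - 4)) = -¼/2 = -¼*½ = -⅛ ≈ -0.12500)
s(B) = 3 - B
o = 6 (o = 0 + 6 = 6)
p = ¾ (p = (-⅛*6)*(-1 + 0) = -¾*(-1) = ¾ ≈ 0.75000)
(p + 5*(-22))*s(4) = (¾ + 5*(-22))*(3 - 1*4) = (¾ - 110)*(3 - 4) = -437/4*(-1) = 437/4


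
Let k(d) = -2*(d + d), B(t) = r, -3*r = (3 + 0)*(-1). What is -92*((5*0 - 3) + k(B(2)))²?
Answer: -4508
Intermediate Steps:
r = 1 (r = -(3 + 0)*(-1)/3 = -(-1) = -⅓*(-3) = 1)
B(t) = 1
k(d) = -4*d
-92*((5*0 - 3) + k(B(2)))² = -92*((5*0 - 3) - 4*1)² = -92*((0 - 3) - 4)² = -92*(-3 - 4)² = -92*(-7)² = -92*49 = -4508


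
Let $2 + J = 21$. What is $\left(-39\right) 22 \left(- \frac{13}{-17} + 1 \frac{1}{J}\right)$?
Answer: $- \frac{226512}{323} \approx -701.28$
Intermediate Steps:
$J = 19$ ($J = -2 + 21 = 19$)
$\left(-39\right) 22 \left(- \frac{13}{-17} + 1 \frac{1}{J}\right) = \left(-39\right) 22 \left(- \frac{13}{-17} + 1 \cdot \frac{1}{19}\right) = - 858 \left(\left(-13\right) \left(- \frac{1}{17}\right) + 1 \cdot \frac{1}{19}\right) = - 858 \left(\frac{13}{17} + \frac{1}{19}\right) = \left(-858\right) \frac{264}{323} = - \frac{226512}{323}$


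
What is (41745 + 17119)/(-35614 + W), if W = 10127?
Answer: -58864/25487 ≈ -2.3096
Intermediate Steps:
(41745 + 17119)/(-35614 + W) = (41745 + 17119)/(-35614 + 10127) = 58864/(-25487) = 58864*(-1/25487) = -58864/25487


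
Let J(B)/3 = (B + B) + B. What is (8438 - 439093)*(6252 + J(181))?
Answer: -3393992055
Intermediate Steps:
J(B) = 9*B (J(B) = 3*((B + B) + B) = 3*(2*B + B) = 3*(3*B) = 9*B)
(8438 - 439093)*(6252 + J(181)) = (8438 - 439093)*(6252 + 9*181) = -430655*(6252 + 1629) = -430655*7881 = -3393992055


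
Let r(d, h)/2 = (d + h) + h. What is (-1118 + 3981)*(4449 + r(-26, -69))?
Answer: 11798423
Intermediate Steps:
r(d, h) = 2*d + 4*h (r(d, h) = 2*((d + h) + h) = 2*(d + 2*h) = 2*d + 4*h)
(-1118 + 3981)*(4449 + r(-26, -69)) = (-1118 + 3981)*(4449 + (2*(-26) + 4*(-69))) = 2863*(4449 + (-52 - 276)) = 2863*(4449 - 328) = 2863*4121 = 11798423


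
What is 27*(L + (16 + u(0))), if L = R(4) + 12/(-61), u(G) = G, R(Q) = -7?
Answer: 14499/61 ≈ 237.69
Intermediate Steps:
L = -439/61 (L = -7 + 12/(-61) = -7 + 12*(-1/61) = -7 - 12/61 = -439/61 ≈ -7.1967)
27*(L + (16 + u(0))) = 27*(-439/61 + (16 + 0)) = 27*(-439/61 + 16) = 27*(537/61) = 14499/61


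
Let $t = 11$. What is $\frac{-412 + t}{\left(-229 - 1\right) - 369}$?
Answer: $\frac{401}{599} \approx 0.66945$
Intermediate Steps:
$\frac{-412 + t}{\left(-229 - 1\right) - 369} = \frac{-412 + 11}{\left(-229 - 1\right) - 369} = - \frac{401}{-230 - 369} = - \frac{401}{-599} = \left(-401\right) \left(- \frac{1}{599}\right) = \frac{401}{599}$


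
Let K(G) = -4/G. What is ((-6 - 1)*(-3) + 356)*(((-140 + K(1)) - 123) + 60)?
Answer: -78039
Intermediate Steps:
((-6 - 1)*(-3) + 356)*(((-140 + K(1)) - 123) + 60) = ((-6 - 1)*(-3) + 356)*(((-140 - 4/1) - 123) + 60) = (-7*(-3) + 356)*(((-140 - 4*1) - 123) + 60) = (21 + 356)*(((-140 - 4) - 123) + 60) = 377*((-144 - 123) + 60) = 377*(-267 + 60) = 377*(-207) = -78039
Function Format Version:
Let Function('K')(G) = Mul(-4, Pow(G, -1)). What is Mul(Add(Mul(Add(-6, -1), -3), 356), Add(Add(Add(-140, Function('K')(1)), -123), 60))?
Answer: -78039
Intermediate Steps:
Mul(Add(Mul(Add(-6, -1), -3), 356), Add(Add(Add(-140, Function('K')(1)), -123), 60)) = Mul(Add(Mul(Add(-6, -1), -3), 356), Add(Add(Add(-140, Mul(-4, Pow(1, -1))), -123), 60)) = Mul(Add(Mul(-7, -3), 356), Add(Add(Add(-140, Mul(-4, 1)), -123), 60)) = Mul(Add(21, 356), Add(Add(Add(-140, -4), -123), 60)) = Mul(377, Add(Add(-144, -123), 60)) = Mul(377, Add(-267, 60)) = Mul(377, -207) = -78039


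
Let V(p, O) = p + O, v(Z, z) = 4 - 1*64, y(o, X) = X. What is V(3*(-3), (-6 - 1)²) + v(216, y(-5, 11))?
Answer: -20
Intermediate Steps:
v(Z, z) = -60 (v(Z, z) = 4 - 64 = -60)
V(p, O) = O + p
V(3*(-3), (-6 - 1)²) + v(216, y(-5, 11)) = ((-6 - 1)² + 3*(-3)) - 60 = ((-7)² - 9) - 60 = (49 - 9) - 60 = 40 - 60 = -20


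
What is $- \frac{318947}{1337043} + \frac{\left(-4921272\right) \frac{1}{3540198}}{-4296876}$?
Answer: $- \frac{67385399807265230}{282483607948948587} \approx -0.23855$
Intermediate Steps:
$- \frac{318947}{1337043} + \frac{\left(-4921272\right) \frac{1}{3540198}}{-4296876} = \left(-318947\right) \frac{1}{1337043} + \left(-4921272\right) \frac{1}{3540198} \left(- \frac{1}{4296876}\right) = - \frac{318947}{1337043} - - \frac{68351}{211274886409} = - \frac{318947}{1337043} + \frac{68351}{211274886409} = - \frac{67385399807265230}{282483607948948587}$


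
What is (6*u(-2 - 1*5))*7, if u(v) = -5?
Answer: -210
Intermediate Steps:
(6*u(-2 - 1*5))*7 = (6*(-5))*7 = -30*7 = -210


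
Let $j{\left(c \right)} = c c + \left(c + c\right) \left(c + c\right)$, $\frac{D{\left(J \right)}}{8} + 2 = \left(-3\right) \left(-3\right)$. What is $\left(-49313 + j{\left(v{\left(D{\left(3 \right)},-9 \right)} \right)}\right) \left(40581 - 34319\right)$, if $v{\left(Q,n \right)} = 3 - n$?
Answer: $-304289366$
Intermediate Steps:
$D{\left(J \right)} = 56$ ($D{\left(J \right)} = -16 + 8 \left(\left(-3\right) \left(-3\right)\right) = -16 + 8 \cdot 9 = -16 + 72 = 56$)
$j{\left(c \right)} = 5 c^{2}$ ($j{\left(c \right)} = c^{2} + 2 c 2 c = c^{2} + 4 c^{2} = 5 c^{2}$)
$\left(-49313 + j{\left(v{\left(D{\left(3 \right)},-9 \right)} \right)}\right) \left(40581 - 34319\right) = \left(-49313 + 5 \left(3 - -9\right)^{2}\right) \left(40581 - 34319\right) = \left(-49313 + 5 \left(3 + 9\right)^{2}\right) 6262 = \left(-49313 + 5 \cdot 12^{2}\right) 6262 = \left(-49313 + 5 \cdot 144\right) 6262 = \left(-49313 + 720\right) 6262 = \left(-48593\right) 6262 = -304289366$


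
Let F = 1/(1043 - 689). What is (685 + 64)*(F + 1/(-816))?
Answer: 57673/48144 ≈ 1.1979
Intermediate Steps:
F = 1/354 ≈ 0.0028249
(685 + 64)*(F + 1/(-816)) = (685 + 64)*(1/354 + 1/(-816)) = 749*(1/354 - 1/816) = 749*(77/48144) = 57673/48144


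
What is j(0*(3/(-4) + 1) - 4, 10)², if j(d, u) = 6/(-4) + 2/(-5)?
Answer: 361/100 ≈ 3.6100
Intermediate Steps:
j(d, u) = -19/10 (j(d, u) = 6*(-¼) + 2*(-⅕) = -3/2 - ⅖ = -19/10)
j(0*(3/(-4) + 1) - 4, 10)² = (-19/10)² = 361/100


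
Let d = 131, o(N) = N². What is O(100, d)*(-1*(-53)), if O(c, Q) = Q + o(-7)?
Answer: 9540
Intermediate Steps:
O(c, Q) = 49 + Q (O(c, Q) = Q + (-7)² = Q + 49 = 49 + Q)
O(100, d)*(-1*(-53)) = (49 + 131)*(-1*(-53)) = 180*53 = 9540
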